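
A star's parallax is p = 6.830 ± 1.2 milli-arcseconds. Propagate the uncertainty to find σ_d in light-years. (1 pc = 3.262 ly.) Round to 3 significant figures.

d = 1/p, so σ_d = σ_p / p².
σ_d = 0.00120 / (0.006830)² = 0.00120 / 0.000046649 = 25.724 pc = 25.724 × 3.262 ly = 83.912 ly.

83.9 ly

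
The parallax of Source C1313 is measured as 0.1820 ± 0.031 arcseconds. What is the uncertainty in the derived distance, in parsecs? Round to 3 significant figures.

d = 1/p, so σ_d = σ_p / p².
σ_d = 0.0310 / (0.1820)² = 0.0310 / 0.033124 = 0.93588 pc.

0.936 pc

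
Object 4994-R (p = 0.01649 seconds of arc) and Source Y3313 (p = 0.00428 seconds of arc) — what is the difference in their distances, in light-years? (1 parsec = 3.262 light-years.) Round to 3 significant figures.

564 ly

d_A = 1/0.01649″ = 60.643 pc; d_B = 1/0.004280″ = 233.64 pc.
|d_B − d_A| = |233.64 − 60.643| = 173 pc = 173 × 3.262 ly = 564.33 ly.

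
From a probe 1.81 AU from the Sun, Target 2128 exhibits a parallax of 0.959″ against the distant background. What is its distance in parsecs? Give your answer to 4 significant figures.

1.887 pc

With baseline B (in AU) and parallax p (in arcsec), d = B/p parsecs.
d = 1.81 / 0.959 = 1.8874 pc.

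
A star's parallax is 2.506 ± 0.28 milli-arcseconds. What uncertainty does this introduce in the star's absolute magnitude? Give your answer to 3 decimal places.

σ_M = 0.243 mag

M = m − 5 log₁₀ d + 5 = m + 5 log₁₀ p + 5, so ∂M/∂p = 5/(p ln 10).
σ_M = (5/ln 10) · (σ_p/p) = 2.1715 × 0.28/2.506 = 2.1715 × 0.11173 = 0.24262.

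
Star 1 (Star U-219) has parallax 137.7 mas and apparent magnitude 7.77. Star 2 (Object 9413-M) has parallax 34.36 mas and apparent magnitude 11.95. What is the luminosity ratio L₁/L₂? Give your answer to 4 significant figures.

d₁ = 1/p₁ = 1/0.1377″ = 7.2622 pc; d₂ = 1/p₂ = 1/0.03436″ = 29.104 pc.
M₁ = m₁ − 5 log₁₀ d₁ + 5 = 7.77 − 4.3053 + 5 = 8.4647.
M₂ = 11.95 − 7.3198 + 5 = 9.6302.
L₁/L₂ = 10^(0.4(M₂ − M₁)) = 10^(0.4 × 1.1655) = 10^0.46620 = 2.9255.

L₁/L₂ = 2.926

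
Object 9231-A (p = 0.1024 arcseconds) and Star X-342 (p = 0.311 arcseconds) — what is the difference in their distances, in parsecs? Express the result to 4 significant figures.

d_A = 1/0.1024″ = 9.7656 pc; d_B = 1/0.3110″ = 3.2154 pc.
|d_B − d_A| = |3.2154 − 9.7656| = 6.5502 pc.

6.550 pc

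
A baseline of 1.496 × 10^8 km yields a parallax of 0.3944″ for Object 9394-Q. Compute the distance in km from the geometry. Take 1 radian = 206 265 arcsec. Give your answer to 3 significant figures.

7.82 × 10^13 km

θ = 0.3944″ = 0.3944/206265 = 1.9121 × 10^-6 rad.
d = B/θ = (1.496 × 10^8) / (1.9121 × 10^-6) = 7.8239 × 10^13 km.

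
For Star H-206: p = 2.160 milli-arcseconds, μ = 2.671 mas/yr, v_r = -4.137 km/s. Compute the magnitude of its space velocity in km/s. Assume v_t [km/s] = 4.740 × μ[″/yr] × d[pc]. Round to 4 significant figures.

d = 1/p = 1/0.002160″ = 462.96 pc.
μ = 2.671 mas/yr = 0.002671 ″/yr.
v_t = 4.740 μ d = 4.740 × 0.002671 × 462.96 = 5.8613 km/s.
v = √(v_r² + v_t²) = √((-4.137)² + 5.8613²) = √51.4696 = 7.1742 km/s.

7.174 km/s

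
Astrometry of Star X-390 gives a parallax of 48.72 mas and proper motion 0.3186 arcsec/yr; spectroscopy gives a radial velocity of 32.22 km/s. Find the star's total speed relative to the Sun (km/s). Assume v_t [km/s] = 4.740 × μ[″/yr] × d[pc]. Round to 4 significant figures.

44.71 km/s

d = 1/p = 1/0.04872″ = 20.525 pc.
v_t = 4.740 μ d = 4.740 × 0.3186 × 20.525 = 30.996 km/s.
v = √(v_r² + v_t²) = √(32.22² + 30.996²) = √1998.88 = 44.709 km/s.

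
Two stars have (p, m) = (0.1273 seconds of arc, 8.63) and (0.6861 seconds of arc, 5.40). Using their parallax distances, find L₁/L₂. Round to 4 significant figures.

L₁/L₂ = 1.483

d₁ = 1/p₁ = 1/0.1273″ = 7.8555 pc; d₂ = 1/p₂ = 1/0.6861″ = 1.4575 pc.
M₁ = m₁ − 5 log₁₀ d₁ + 5 = 8.63 − 4.4759 + 5 = 9.1541.
M₂ = 5.40 − 0.8180 + 5 = 9.5820.
L₁/L₂ = 10^(0.4(M₂ − M₁)) = 10^(0.4 × 0.4279) = 10^0.17116 = 1.4831.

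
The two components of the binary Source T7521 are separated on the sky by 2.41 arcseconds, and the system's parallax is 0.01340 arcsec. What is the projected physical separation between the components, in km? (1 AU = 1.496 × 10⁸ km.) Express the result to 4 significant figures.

d = 1/p = 1/0.01340″ = 74.627 pc.
At distance d (pc), an angle of θ arcsec spans θ·d AU: s = 2.41 × 74.627 = 179.85 AU.
= 179.85 × 1.496 × 10⁸ km = 2.6906 × 10^10 km.

2.691 × 10^10 km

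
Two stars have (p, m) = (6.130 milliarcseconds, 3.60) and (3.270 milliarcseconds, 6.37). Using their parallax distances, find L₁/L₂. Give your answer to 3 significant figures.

L₁/L₂ = 3.65

d₁ = 1/p₁ = 1/0.006130″ = 163.13 pc; d₂ = 1/p₂ = 1/0.003270″ = 305.81 pc.
M₁ = m₁ − 5 log₁₀ d₁ + 5 = 3.60 − 11.0627 + 5 = -2.4627.
M₂ = 6.37 − 12.4273 + 5 = -1.0573.
L₁/L₂ = 10^(0.4(M₂ − M₁)) = 10^(0.4 × 1.4054) = 10^0.56216 = 3.6489.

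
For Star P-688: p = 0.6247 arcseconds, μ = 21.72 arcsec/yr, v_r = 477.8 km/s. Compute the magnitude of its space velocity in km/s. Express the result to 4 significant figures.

d = 1/p = 1/0.6247″ = 1.6008 pc.
v_t = 4.740 μ d = 4.740 × 21.72 × 1.6008 = 164.81 km/s.
v = √(v_r² + v_t²) = √(477.8² + 164.81²) = √255455 = 505.43 km/s.

505.4 km/s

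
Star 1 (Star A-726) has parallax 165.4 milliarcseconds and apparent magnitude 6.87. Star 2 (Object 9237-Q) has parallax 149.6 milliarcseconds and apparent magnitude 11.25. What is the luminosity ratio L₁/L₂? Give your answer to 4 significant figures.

d₁ = 1/p₁ = 1/0.1654″ = 6.0459 pc; d₂ = 1/p₂ = 1/0.1496″ = 6.6845 pc.
M₁ = m₁ − 5 log₁₀ d₁ + 5 = 6.87 − 3.9073 + 5 = 7.9627.
M₂ = 11.25 − 4.1253 + 5 = 12.1247.
L₁/L₂ = 10^(0.4(M₂ − M₁)) = 10^(0.4 × 4.1620) = 10^1.66480 = 46.217.

L₁/L₂ = 46.22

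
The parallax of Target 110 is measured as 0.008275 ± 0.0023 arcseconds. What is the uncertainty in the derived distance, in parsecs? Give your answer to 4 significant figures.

33.59 pc

d = 1/p, so σ_d = σ_p / p².
σ_d = 0.00230 / (0.008275)² = 0.00230 / 0.000068476 = 33.588 pc.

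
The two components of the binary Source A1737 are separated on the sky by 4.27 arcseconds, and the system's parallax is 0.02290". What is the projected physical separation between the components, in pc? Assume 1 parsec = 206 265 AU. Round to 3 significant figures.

d = 1/p = 1/0.02290″ = 43.668 pc.
At distance d (pc), an angle of θ arcsec spans θ·d AU: s = 4.27 × 43.668 = 186.46 AU.
= 186.46 / 206265 = 0.00090398 pc.

0.000904 pc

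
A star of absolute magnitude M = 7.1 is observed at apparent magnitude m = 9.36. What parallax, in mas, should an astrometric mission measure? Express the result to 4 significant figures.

35.32 mas

m − M = 9.36 − 7.1 = 2.26.
d = 10^((m−M)/5 + 1) = 10^1.452 = 28.314 pc.
p = 1/d = 1/28.314 = 0.035318 arcsec = 35.318 mas.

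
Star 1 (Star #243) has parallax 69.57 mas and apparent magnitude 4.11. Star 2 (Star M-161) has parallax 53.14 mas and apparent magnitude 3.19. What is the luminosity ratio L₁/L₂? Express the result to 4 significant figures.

L₁/L₂ = 0.2500

d₁ = 1/p₁ = 1/0.06957″ = 14.374 pc; d₂ = 1/p₂ = 1/0.05314″ = 18.818 pc.
M₁ = m₁ − 5 log₁₀ d₁ + 5 = 4.11 − 5.7879 + 5 = 3.3221.
M₂ = 3.19 − 6.3729 + 5 = 1.8171.
L₁/L₂ = 10^(0.4(M₂ − M₁)) = 10^(0.4 × (-1.5050)) = 10^(-0.60200) = 0.25003.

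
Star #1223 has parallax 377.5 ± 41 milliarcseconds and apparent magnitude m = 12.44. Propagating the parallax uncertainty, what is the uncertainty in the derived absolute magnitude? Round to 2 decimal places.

M = m − 5 log₁₀ d + 5 = m + 5 log₁₀ p + 5, so ∂M/∂p = 5/(p ln 10).
σ_M = (5/ln 10) · (σ_p/p) = 2.1715 × 41/377.5 = 2.1715 × 0.10861 = 0.23585.

σ_M = 0.24 mag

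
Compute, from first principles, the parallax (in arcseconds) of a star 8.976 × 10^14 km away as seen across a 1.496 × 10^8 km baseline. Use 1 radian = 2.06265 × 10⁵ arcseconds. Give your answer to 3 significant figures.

0.0344 arcsec

θ ≈ B/d = (1.496 × 10^8) / (8.976 × 10^14) = 1.6667 × 10^-7 rad.
In arcseconds: 1.6667 × 10^-7 × 206265 = 0.034378″.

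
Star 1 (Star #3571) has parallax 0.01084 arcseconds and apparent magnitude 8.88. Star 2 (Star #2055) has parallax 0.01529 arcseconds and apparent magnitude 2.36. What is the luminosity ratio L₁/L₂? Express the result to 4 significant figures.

d₁ = 1/p₁ = 1/0.01084″ = 92.251 pc; d₂ = 1/p₂ = 1/0.01529″ = 65.402 pc.
M₁ = m₁ − 5 log₁₀ d₁ + 5 = 8.88 − 9.8249 + 5 = 4.0551.
M₂ = 2.36 − 9.0780 + 5 = -1.7180.
L₁/L₂ = 10^(0.4(M₂ − M₁)) = 10^(0.4 × (-5.7731)) = 10^(-2.30924) = 0.0049064.

L₁/L₂ = 0.004906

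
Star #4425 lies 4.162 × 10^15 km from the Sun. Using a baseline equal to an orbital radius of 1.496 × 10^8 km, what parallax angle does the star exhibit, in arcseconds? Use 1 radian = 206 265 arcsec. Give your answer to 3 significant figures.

0.00741 arcsec

θ ≈ B/d = (1.496 × 10^8) / (4.162 × 10^15) = 3.5944 × 10^-8 rad.
In arcseconds: 3.5944 × 10^-8 × 206265 = 0.007414″.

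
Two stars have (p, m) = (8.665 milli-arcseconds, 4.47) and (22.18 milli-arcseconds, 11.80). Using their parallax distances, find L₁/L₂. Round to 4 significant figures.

L₁/L₂ = 5603

d₁ = 1/p₁ = 1/0.008665″ = 115.41 pc; d₂ = 1/p₂ = 1/0.02218″ = 45.086 pc.
M₁ = m₁ − 5 log₁₀ d₁ + 5 = 4.47 − 10.3112 + 5 = -0.8412.
M₂ = 11.80 − 8.2702 + 5 = 8.5298.
L₁/L₂ = 10^(0.4(M₂ − M₁)) = 10^(0.4 × 9.3710) = 10^3.74840 = 5602.7.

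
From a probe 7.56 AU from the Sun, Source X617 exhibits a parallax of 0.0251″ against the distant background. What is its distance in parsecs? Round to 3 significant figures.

With baseline B (in AU) and parallax p (in arcsec), d = B/p parsecs.
d = 7.56 / 0.0251 = 301.2 pc.

301 pc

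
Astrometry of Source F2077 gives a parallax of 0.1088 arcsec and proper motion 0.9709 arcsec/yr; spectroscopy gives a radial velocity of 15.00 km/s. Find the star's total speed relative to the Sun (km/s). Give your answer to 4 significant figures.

d = 1/p = 1/0.1088″ = 9.1912 pc.
v_t = 4.740 μ d = 4.740 × 0.9709 × 9.1912 = 42.299 km/s.
v = √(v_r² + v_t²) = √(15.00² + 42.299²) = √2014.21 = 44.88 km/s.

44.88 km/s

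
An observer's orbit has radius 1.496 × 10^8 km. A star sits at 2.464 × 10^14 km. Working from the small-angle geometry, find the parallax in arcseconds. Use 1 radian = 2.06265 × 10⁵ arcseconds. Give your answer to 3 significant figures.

θ ≈ B/d = (1.496 × 10^8) / (2.464 × 10^14) = 6.0714 × 10^-7 rad.
In arcseconds: 6.0714 × 10^-7 × 206265 = 0.12523″.

0.125 arcsec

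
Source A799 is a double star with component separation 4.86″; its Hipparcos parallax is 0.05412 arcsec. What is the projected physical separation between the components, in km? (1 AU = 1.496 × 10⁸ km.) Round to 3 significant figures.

1.34 × 10^10 km

d = 1/p = 1/0.05412″ = 18.477 pc.
At distance d (pc), an angle of θ arcsec spans θ·d AU: s = 4.86 × 18.477 = 89.798 AU.
= 89.798 × 1.496 × 10⁸ km = 1.3434 × 10^10 km.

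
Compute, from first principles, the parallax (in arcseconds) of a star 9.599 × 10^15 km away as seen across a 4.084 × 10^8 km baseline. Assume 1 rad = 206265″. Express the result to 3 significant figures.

0.00878 arcsec

θ ≈ B/d = (4.084 × 10^8) / (9.599 × 10^15) = 4.2546 × 10^-8 rad.
In arcseconds: 4.2546 × 10^-8 × 206265 = 0.0087758″.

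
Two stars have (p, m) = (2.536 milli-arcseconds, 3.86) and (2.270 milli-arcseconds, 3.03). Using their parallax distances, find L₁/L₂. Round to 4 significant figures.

L₁/L₂ = 0.3730

d₁ = 1/p₁ = 1/0.002536″ = 394.32 pc; d₂ = 1/p₂ = 1/0.002270″ = 440.53 pc.
M₁ = m₁ − 5 log₁₀ d₁ + 5 = 3.86 − 12.9792 + 5 = -4.1192.
M₂ = 3.03 − 13.2199 + 5 = -5.1899.
L₁/L₂ = 10^(0.4(M₂ − M₁)) = 10^(0.4 × (-1.0707)) = 10^(-0.42828) = 0.37301.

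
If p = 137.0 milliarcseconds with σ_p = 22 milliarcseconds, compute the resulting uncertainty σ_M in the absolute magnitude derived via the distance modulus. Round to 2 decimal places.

σ_M = 0.35 mag

M = m − 5 log₁₀ d + 5 = m + 5 log₁₀ p + 5, so ∂M/∂p = 5/(p ln 10).
σ_M = (5/ln 10) · (σ_p/p) = 2.1715 × 22/137.0 = 2.1715 × 0.16058 = 0.3487.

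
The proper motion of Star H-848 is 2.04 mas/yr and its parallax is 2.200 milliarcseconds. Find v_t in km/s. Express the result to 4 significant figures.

d = 1/p = 1/0.002200″ = 454.55 pc.
μ = 2.04 mas/yr = 0.00204 ″/yr.
v_t = 4.74 × μ × d = 4.74 × 0.00204 × 454.55 = 4.3953 km/s.

4.395 km/s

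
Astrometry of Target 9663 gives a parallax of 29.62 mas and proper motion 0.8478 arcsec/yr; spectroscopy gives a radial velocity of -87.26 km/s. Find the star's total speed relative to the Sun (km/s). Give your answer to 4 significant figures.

161.3 km/s

d = 1/p = 1/0.02962″ = 33.761 pc.
v_t = 4.740 μ d = 4.740 × 0.8478 × 33.761 = 135.67 km/s.
v = √(v_r² + v_t²) = √((-87.26)² + 135.67²) = √26020.7 = 161.31 km/s.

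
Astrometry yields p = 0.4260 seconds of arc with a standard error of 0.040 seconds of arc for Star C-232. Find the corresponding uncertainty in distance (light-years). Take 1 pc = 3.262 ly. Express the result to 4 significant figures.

d = 1/p, so σ_d = σ_p / p².
σ_d = 0.0400 / (0.4260)² = 0.0400 / 0.18148 = 0.22041 pc = 0.22041 × 3.262 ly = 0.71898 ly.

0.7190 ly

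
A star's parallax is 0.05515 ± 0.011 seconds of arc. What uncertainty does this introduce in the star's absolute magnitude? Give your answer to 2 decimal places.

σ_M = 0.43 mag

M = m − 5 log₁₀ d + 5 = m + 5 log₁₀ p + 5, so ∂M/∂p = 5/(p ln 10).
σ_M = (5/ln 10) · (σ_p/p) = 2.1715 × 0.011/0.05515 = 2.1715 × 0.19946 = 0.43313.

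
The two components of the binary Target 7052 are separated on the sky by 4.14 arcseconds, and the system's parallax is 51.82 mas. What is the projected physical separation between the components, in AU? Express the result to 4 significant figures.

d = 1/p = 1/0.05182″ = 19.298 pc.
At distance d (pc), an angle of θ arcsec spans θ·d AU: s = 4.14 × 19.298 = 79.894 AU.

79.89 AU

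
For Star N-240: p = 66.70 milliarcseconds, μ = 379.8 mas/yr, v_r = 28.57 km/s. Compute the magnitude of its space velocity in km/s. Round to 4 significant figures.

d = 1/p = 1/0.06670″ = 14.993 pc.
μ = 379.8 mas/yr = 0.3798 ″/yr.
v_t = 4.740 μ d = 4.740 × 0.3798 × 14.993 = 26.991 km/s.
v = √(v_r² + v_t²) = √(28.57² + 26.991²) = √1544.76 = 39.303 km/s.

39.30 km/s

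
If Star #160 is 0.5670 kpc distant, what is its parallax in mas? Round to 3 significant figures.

1.76 mas

d = 0.5670 kpc = 567 pc.
p = 1/d = 1/567 = 0.0017637 arcsec.
= 0.0017637 × 1000 = 1.7637 mas.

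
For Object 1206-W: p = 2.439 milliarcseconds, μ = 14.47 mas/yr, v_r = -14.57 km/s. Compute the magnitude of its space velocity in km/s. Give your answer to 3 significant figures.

31.7 km/s

d = 1/p = 1/0.002439″ = 410 pc.
μ = 14.47 mas/yr = 0.01447 ″/yr.
v_t = 4.740 μ d = 4.740 × 0.01447 × 410 = 28.121 km/s.
v = √(v_r² + v_t²) = √((-14.57)² + 28.121²) = √1003.08 = 31.671 km/s.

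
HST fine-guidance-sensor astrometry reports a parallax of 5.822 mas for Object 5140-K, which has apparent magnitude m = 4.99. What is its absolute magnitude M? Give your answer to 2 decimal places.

d = 1/p = 1/0.005822″ = 171.76 pc.
m − M = 5 log₁₀(171.76) − 5 = 11.1746 − 5 = 6.1746.
M = m − (m − M) = 4.99 − 6.1746 = -1.18.

M = -1.18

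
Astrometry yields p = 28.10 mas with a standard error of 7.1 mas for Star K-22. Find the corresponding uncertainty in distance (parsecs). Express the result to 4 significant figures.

8.992 pc

d = 1/p, so σ_d = σ_p / p².
σ_d = 0.00710 / (0.02810)² = 0.00710 / 0.00078961 = 8.9918 pc.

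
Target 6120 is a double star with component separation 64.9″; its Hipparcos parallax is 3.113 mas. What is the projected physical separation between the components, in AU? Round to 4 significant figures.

20850 AU

d = 1/p = 1/0.003113″ = 321.23 pc.
At distance d (pc), an angle of θ arcsec spans θ·d AU: s = 64.9 × 321.23 = 20848 AU.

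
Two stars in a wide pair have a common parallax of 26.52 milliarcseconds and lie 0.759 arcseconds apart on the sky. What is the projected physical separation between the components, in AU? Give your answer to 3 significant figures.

28.6 AU

d = 1/p = 1/0.02652″ = 37.707 pc.
At distance d (pc), an angle of θ arcsec spans θ·d AU: s = 0.759 × 37.707 = 28.62 AU.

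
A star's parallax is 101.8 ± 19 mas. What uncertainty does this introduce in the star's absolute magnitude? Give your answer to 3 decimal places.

M = m − 5 log₁₀ d + 5 = m + 5 log₁₀ p + 5, so ∂M/∂p = 5/(p ln 10).
σ_M = (5/ln 10) · (σ_p/p) = 2.1715 × 19/101.8 = 2.1715 × 0.18664 = 0.40529.

σ_M = 0.405 mag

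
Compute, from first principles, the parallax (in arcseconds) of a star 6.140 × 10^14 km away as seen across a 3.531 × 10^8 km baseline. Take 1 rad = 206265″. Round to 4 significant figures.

0.1186 arcsec

θ ≈ B/d = (3.531 × 10^8) / (6.140 × 10^14) = 5.7508 × 10^-7 rad.
In arcseconds: 5.7508 × 10^-7 × 206265 = 0.11862″.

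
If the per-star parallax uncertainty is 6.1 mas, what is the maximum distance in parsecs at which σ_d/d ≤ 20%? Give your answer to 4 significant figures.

σ_d/d = σ_p/p, so the condition is σ_p/p ≤ 0.20, i.e. p ≥ σ_p/0.20.
p_min = 6.1/0.20 = 30.5 mas = 0.0305 arcsec.
d_max = 1/p_min = 1/0.0305 = 32.787 pc.

32.79 pc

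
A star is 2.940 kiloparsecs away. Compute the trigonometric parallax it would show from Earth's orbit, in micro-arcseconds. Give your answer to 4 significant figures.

d = 2.940 kpc = 2940 pc.
p = 1/d = 1/2940 = 0.00034014 arcsec.
= 0.00034014 × 10⁶ = 340.14 μas.

340.1 μas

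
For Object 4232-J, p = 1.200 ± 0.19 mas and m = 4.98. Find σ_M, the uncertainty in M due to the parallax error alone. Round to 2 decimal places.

σ_M = 0.34 mag

M = m − 5 log₁₀ d + 5 = m + 5 log₁₀ p + 5, so ∂M/∂p = 5/(p ln 10).
σ_M = (5/ln 10) · (σ_p/p) = 2.1715 × 0.19/1.200 = 2.1715 × 0.15833 = 0.34381.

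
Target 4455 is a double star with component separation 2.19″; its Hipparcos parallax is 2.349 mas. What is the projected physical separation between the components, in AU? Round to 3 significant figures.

932 AU

d = 1/p = 1/0.002349″ = 425.71 pc.
At distance d (pc), an angle of θ arcsec spans θ·d AU: s = 2.19 × 425.71 = 932.3 AU.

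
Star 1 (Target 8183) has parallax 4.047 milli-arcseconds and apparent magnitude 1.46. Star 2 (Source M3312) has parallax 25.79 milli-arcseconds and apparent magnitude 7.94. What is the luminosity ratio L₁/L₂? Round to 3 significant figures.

d₁ = 1/p₁ = 1/0.004047″ = 247.1 pc; d₂ = 1/p₂ = 1/0.02579″ = 38.775 pc.
M₁ = m₁ − 5 log₁₀ d₁ + 5 = 1.46 − 11.9644 + 5 = -5.5044.
M₂ = 7.94 − 7.9428 + 5 = 4.9972.
L₁/L₂ = 10^(0.4(M₂ − M₁)) = 10^(0.4 × 10.5016) = 10^4.20064 = 15872.

L₁/L₂ = 15900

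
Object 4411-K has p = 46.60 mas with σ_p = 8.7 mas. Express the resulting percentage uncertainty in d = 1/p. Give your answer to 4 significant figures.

For d = 1/p, |σ_d/d| = |σ_p/p|.
σ_p/p = 8.7 / 46.60 = 0.1867 = 18.67%.

18.67%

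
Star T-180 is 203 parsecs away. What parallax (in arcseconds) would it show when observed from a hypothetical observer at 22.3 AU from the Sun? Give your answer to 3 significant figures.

0.110 arcsec

p (arcsec) = B (AU) / d (pc).
p = 22.3 / 203 = 0.10985 arcsec.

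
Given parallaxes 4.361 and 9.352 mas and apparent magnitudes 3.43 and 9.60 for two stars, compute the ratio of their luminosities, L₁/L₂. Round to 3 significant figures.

d₁ = 1/p₁ = 1/0.004361″ = 229.31 pc; d₂ = 1/p₂ = 1/0.009352″ = 106.93 pc.
M₁ = m₁ − 5 log₁₀ d₁ + 5 = 3.43 − 11.8021 + 5 = -3.3721.
M₂ = 9.60 − 10.1455 + 5 = 4.4545.
L₁/L₂ = 10^(0.4(M₂ − M₁)) = 10^(0.4 × 7.8266) = 10^3.13064 = 1351.

L₁/L₂ = 1350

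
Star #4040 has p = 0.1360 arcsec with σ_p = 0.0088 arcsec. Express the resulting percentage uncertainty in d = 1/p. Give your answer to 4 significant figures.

6.471%

For d = 1/p, |σ_d/d| = |σ_p/p|.
σ_p/p = 0.0088 / 0.1360 = 0.064706 = 6.4706%.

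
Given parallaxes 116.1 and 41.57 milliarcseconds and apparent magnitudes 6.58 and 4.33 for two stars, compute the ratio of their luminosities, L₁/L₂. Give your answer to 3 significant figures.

L₁/L₂ = 0.0161

d₁ = 1/p₁ = 1/0.1161″ = 8.6133 pc; d₂ = 1/p₂ = 1/0.04157″ = 24.056 pc.
M₁ = m₁ − 5 log₁₀ d₁ + 5 = 6.58 − 4.6758 + 5 = 6.9042.
M₂ = 4.33 − 6.9061 + 5 = 2.4239.
L₁/L₂ = 10^(0.4(M₂ − M₁)) = 10^(0.4 × (-4.4803)) = 10^(-1.79212) = 0.016139.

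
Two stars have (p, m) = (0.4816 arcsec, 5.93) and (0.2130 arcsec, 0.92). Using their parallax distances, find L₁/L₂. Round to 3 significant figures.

d₁ = 1/p₁ = 1/0.4816″ = 2.0764 pc; d₂ = 1/p₂ = 1/0.2130″ = 4.6948 pc.
M₁ = m₁ − 5 log₁₀ d₁ + 5 = 5.93 − 1.5866 + 5 = 9.3434.
M₂ = 0.92 − 3.3581 + 5 = 2.5619.
L₁/L₂ = 10^(0.4(M₂ − M₁)) = 10^(0.4 × (-6.7815)) = 10^(-2.71260) = 0.0019382.

L₁/L₂ = 0.00194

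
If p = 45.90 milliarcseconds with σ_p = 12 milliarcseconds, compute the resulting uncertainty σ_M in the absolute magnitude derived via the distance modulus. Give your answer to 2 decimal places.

M = m − 5 log₁₀ d + 5 = m + 5 log₁₀ p + 5, so ∂M/∂p = 5/(p ln 10).
σ_M = (5/ln 10) · (σ_p/p) = 2.1715 × 12/45.90 = 2.1715 × 0.26144 = 0.56772.

σ_M = 0.57 mag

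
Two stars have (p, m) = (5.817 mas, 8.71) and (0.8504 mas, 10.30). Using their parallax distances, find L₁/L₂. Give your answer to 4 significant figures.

d₁ = 1/p₁ = 1/0.005817″ = 171.91 pc; d₂ = 1/p₂ = 1/0.0008504″ = 1175.9 pc.
M₁ = m₁ − 5 log₁₀ d₁ + 5 = 8.71 − 11.1765 + 5 = 2.5335.
M₂ = 10.30 − 15.3519 + 5 = -0.0519.
L₁/L₂ = 10^(0.4(M₂ − M₁)) = 10^(0.4 × (-2.5854)) = 10^(-1.03416) = 0.092436.

L₁/L₂ = 0.09244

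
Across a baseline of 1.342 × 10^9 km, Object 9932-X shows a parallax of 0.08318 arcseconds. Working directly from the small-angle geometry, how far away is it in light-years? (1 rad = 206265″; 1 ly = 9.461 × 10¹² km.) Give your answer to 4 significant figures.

θ = 0.08318″ = 0.08318/206265 = 4.0327 × 10^-7 rad.
d = B/θ = (1.342 × 10^9) / (4.0327 × 10^-7) = 3.3278 × 10^15 km = (3.3278 × 10^15) / (9.461 × 10^12) ly = 351.74 ly.

351.7 ly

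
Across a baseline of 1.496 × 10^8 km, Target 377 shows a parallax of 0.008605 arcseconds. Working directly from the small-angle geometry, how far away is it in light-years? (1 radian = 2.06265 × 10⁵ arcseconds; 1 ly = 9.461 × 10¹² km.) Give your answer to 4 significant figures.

379.0 ly

θ = 0.008605″ = 0.008605/206265 = 4.1718 × 10^-8 rad.
d = B/θ = (1.496 × 10^8) / (4.1718 × 10^-8) = 3.5860 × 10^15 km = (3.5860 × 10^15) / (9.461 × 10^12) ly = 379.03 ly.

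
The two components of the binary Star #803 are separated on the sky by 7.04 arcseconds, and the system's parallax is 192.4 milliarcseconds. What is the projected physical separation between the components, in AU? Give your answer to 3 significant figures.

d = 1/p = 1/0.1924″ = 5.1975 pc.
At distance d (pc), an angle of θ arcsec spans θ·d AU: s = 7.04 × 5.1975 = 36.59 AU.

36.6 AU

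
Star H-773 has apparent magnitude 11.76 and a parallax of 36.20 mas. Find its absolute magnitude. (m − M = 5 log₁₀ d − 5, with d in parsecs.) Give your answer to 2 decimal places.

M = 9.55

d = 1/p = 1/0.03620″ = 27.624 pc.
m − M = 5 log₁₀(27.624) − 5 = 7.2064 − 5 = 2.2064.
M = m − (m − M) = 11.76 − 2.2064 = 9.55.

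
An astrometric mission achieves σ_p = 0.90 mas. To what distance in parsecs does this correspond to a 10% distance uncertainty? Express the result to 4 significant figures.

σ_d/d = σ_p/p, so the condition is σ_p/p ≤ 0.10, i.e. p ≥ σ_p/0.10.
p_min = 0.90/0.10 = 9 mas = 0.009 arcsec.
d_max = 1/p_min = 1/0.009 = 111.11 pc.

111.1 pc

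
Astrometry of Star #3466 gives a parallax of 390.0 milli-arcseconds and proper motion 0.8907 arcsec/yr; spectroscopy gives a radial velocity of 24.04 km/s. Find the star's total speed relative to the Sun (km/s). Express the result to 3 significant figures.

d = 1/p = 1/0.3900″ = 2.5641 pc.
v_t = 4.740 μ d = 4.740 × 0.8907 × 2.5641 = 10.825 km/s.
v = √(v_r² + v_t²) = √(24.04² + 10.825²) = √695.102 = 26.365 km/s.

26.4 km/s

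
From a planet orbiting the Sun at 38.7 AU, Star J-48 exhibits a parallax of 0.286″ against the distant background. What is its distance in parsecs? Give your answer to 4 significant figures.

With baseline B (in AU) and parallax p (in arcsec), d = B/p parsecs.
d = 38.7 / 0.286 = 135.31 pc.

135.3 pc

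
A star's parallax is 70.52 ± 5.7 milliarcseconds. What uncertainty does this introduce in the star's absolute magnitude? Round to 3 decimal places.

M = m − 5 log₁₀ d + 5 = m + 5 log₁₀ p + 5, so ∂M/∂p = 5/(p ln 10).
σ_M = (5/ln 10) · (σ_p/p) = 2.1715 × 5.7/70.52 = 2.1715 × 0.080828 = 0.17552.

σ_M = 0.176 mag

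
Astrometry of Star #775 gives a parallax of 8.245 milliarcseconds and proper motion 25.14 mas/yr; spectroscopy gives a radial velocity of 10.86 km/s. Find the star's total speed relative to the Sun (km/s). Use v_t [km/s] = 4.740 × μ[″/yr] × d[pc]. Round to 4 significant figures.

d = 1/p = 1/0.008245″ = 121.29 pc.
μ = 25.14 mas/yr = 0.02514 ″/yr.
v_t = 4.740 μ d = 4.740 × 0.02514 × 121.29 = 14.453 km/s.
v = √(v_r² + v_t²) = √(10.86² + 14.453²) = √326.829 = 18.078 km/s.

18.08 km/s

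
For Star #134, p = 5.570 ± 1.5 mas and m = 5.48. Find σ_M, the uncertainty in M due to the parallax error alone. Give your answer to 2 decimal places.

σ_M = 0.58 mag

M = m − 5 log₁₀ d + 5 = m + 5 log₁₀ p + 5, so ∂M/∂p = 5/(p ln 10).
σ_M = (5/ln 10) · (σ_p/p) = 2.1715 × 1.5/5.570 = 2.1715 × 0.2693 = 0.58478.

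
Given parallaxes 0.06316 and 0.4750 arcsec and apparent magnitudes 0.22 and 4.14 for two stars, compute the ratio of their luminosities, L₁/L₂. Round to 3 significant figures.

d₁ = 1/p₁ = 1/0.06316″ = 15.833 pc; d₂ = 1/p₂ = 1/0.4750″ = 2.1053 pc.
M₁ = m₁ − 5 log₁₀ d₁ + 5 = 0.22 − 5.9978 + 5 = -0.7778.
M₂ = 4.14 − 1.6166 + 5 = 7.5234.
L₁/L₂ = 10^(0.4(M₂ − M₁)) = 10^(0.4 × 8.3012) = 10^3.32048 = 2091.6.

L₁/L₂ = 2090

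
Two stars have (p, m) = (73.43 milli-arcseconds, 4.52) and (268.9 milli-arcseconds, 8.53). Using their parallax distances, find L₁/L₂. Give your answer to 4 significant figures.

L₁/L₂ = 538.8

d₁ = 1/p₁ = 1/0.07343″ = 13.618 pc; d₂ = 1/p₂ = 1/0.2689″ = 3.7189 pc.
M₁ = m₁ − 5 log₁₀ d₁ + 5 = 4.52 − 5.6706 + 5 = 3.8494.
M₂ = 8.53 − 2.8521 + 5 = 10.6779.
L₁/L₂ = 10^(0.4(M₂ − M₁)) = 10^(0.4 × 6.8285) = 10^2.73140 = 538.77.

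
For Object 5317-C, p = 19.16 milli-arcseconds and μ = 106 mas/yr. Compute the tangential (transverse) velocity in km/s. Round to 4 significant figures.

d = 1/p = 1/0.01916″ = 52.192 pc.
μ = 106 mas/yr = 0.106 ″/yr.
v_t = 4.74 × μ × d = 4.74 × 0.106 × 52.192 = 26.223 km/s.

26.22 km/s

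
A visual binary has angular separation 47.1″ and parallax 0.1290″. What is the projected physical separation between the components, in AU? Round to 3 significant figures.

d = 1/p = 1/0.1290″ = 7.7519 pc.
At distance d (pc), an angle of θ arcsec spans θ·d AU: s = 47.1 × 7.7519 = 365.11 AU.

365 AU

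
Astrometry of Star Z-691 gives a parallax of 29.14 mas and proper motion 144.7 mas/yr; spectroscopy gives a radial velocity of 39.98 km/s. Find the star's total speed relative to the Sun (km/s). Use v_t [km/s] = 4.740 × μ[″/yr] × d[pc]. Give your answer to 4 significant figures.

46.39 km/s

d = 1/p = 1/0.02914″ = 34.317 pc.
μ = 144.7 mas/yr = 0.1447 ″/yr.
v_t = 4.740 μ d = 4.740 × 0.1447 × 34.317 = 23.537 km/s.
v = √(v_r² + v_t²) = √(39.98² + 23.537²) = √2152.39 = 46.394 km/s.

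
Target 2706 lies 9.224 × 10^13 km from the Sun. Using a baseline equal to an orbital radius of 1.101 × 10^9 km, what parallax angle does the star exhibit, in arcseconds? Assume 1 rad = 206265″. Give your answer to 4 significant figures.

2.462 arcsec

θ ≈ B/d = (1.101 × 10^9) / (9.224 × 10^13) = 1.1936 × 10^-5 rad.
In arcseconds: 1.1936 × 10^-5 × 206265 = 2.462″.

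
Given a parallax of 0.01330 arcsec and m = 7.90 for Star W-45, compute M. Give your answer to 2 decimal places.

M = 3.52

d = 1/p = 1/0.01330″ = 75.188 pc.
m − M = 5 log₁₀(75.188) − 5 = 9.3807 − 5 = 4.3807.
M = m − (m − M) = 7.90 − 4.3807 = 3.52.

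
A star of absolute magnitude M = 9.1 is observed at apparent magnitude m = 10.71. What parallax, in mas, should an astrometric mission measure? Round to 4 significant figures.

m − M = 10.71 − 9.1 = 1.61.
d = 10^((m−M)/5 + 1) = 10^1.322 = 20.989 pc.
p = 1/d = 1/20.989 = 0.047644 arcsec = 47.644 mas.

47.64 mas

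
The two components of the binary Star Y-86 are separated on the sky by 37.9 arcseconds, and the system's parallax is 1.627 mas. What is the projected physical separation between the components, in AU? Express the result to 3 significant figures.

23300 AU

d = 1/p = 1/0.001627″ = 614.63 pc.
At distance d (pc), an angle of θ arcsec spans θ·d AU: s = 37.9 × 614.63 = 23294 AU.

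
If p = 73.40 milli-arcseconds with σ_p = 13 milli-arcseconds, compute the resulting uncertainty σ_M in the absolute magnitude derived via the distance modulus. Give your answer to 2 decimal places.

σ_M = 0.38 mag

M = m − 5 log₁₀ d + 5 = m + 5 log₁₀ p + 5, so ∂M/∂p = 5/(p ln 10).
σ_M = (5/ln 10) · (σ_p/p) = 2.1715 × 13/73.40 = 2.1715 × 0.17711 = 0.38459.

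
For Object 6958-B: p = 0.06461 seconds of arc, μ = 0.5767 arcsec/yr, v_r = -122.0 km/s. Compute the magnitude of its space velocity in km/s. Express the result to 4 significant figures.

129.1 km/s

d = 1/p = 1/0.06461″ = 15.477 pc.
v_t = 4.740 μ d = 4.740 × 0.5767 × 15.477 = 42.307 km/s.
v = √(v_r² + v_t²) = √((-122.0)² + 42.307²) = √16673.9 = 129.13 km/s.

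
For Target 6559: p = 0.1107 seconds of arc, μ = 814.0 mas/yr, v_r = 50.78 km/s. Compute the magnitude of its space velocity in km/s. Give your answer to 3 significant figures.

d = 1/p = 1/0.1107″ = 9.0334 pc.
μ = 814.0 mas/yr = 0.8140 ″/yr.
v_t = 4.740 μ d = 4.740 × 0.8140 × 9.0334 = 34.854 km/s.
v = √(v_r² + v_t²) = √(50.78² + 34.854²) = √3793.41 = 61.591 km/s.

61.6 km/s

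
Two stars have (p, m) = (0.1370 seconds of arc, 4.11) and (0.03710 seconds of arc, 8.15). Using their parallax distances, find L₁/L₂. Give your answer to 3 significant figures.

L₁/L₂ = 3.03

d₁ = 1/p₁ = 1/0.1370″ = 7.2993 pc; d₂ = 1/p₂ = 1/0.03710″ = 26.954 pc.
M₁ = m₁ − 5 log₁₀ d₁ + 5 = 4.11 − 4.3164 + 5 = 4.7936.
M₂ = 8.15 − 7.1531 + 5 = 5.9969.
L₁/L₂ = 10^(0.4(M₂ − M₁)) = 10^(0.4 × 1.2033) = 10^0.48132 = 3.0291.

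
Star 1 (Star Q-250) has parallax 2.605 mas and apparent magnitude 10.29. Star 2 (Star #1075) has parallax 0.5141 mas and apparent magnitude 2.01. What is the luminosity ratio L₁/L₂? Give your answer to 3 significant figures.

d₁ = 1/p₁ = 1/0.002605″ = 383.88 pc; d₂ = 1/p₂ = 1/0.0005141″ = 1945.1 pc.
M₁ = m₁ − 5 log₁₀ d₁ + 5 = 10.29 − 12.9210 + 5 = 2.3690.
M₂ = 2.01 − 16.4447 + 5 = -9.4347.
L₁/L₂ = 10^(0.4(M₂ − M₁)) = 10^(0.4 × (-11.8037)) = 10^(-4.72148) = 0.00001899.

L₁/L₂ = 1.90 × 10^-5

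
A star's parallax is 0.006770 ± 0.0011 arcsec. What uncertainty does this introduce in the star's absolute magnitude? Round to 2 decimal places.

M = m − 5 log₁₀ d + 5 = m + 5 log₁₀ p + 5, so ∂M/∂p = 5/(p ln 10).
σ_M = (5/ln 10) · (σ_p/p) = 2.1715 × 0.0011/0.006770 = 2.1715 × 0.16248 = 0.35283.

σ_M = 0.35 mag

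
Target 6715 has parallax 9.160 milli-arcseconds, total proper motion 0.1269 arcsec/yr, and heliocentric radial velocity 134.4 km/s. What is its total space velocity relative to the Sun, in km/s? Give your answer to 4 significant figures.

d = 1/p = 1/0.009160″ = 109.17 pc.
v_t = 4.740 μ d = 4.740 × 0.1269 × 109.17 = 65.666 km/s.
v = √(v_r² + v_t²) = √(134.4² + 65.666²) = √22375.4 = 149.58 km/s.

149.6 km/s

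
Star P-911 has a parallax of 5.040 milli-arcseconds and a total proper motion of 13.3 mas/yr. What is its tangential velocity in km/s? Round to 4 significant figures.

12.51 km/s

d = 1/p = 1/0.005040″ = 198.41 pc.
μ = 13.3 mas/yr = 0.0133 ″/yr.
v_t = 4.74 × μ × d = 4.74 × 0.0133 × 198.41 = 12.508 km/s.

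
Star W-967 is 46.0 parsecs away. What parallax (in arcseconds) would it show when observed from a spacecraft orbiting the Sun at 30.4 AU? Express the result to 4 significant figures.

p (arcsec) = B (AU) / d (pc).
p = 30.4 / 46.0 = 0.66087 arcsec.

0.6609 arcsec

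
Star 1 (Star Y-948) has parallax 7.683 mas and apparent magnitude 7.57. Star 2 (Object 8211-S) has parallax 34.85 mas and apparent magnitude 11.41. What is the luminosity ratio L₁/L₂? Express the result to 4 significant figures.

L₁/L₂ = 706.9

d₁ = 1/p₁ = 1/0.007683″ = 130.16 pc; d₂ = 1/p₂ = 1/0.03485″ = 28.694 pc.
M₁ = m₁ − 5 log₁₀ d₁ + 5 = 7.57 − 10.5724 + 5 = 1.9976.
M₂ = 11.41 − 7.2890 + 5 = 9.1210.
L₁/L₂ = 10^(0.4(M₂ − M₁)) = 10^(0.4 × 7.1234) = 10^2.84936 = 706.9.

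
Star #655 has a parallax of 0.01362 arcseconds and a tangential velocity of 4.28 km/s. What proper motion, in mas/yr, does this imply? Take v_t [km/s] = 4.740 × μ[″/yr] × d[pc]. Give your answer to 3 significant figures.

d = 1/p = 1/0.01362″ = 73.421 pc.
μ = v_t / (4.74 d) = 4.28 / (4.74 × 73.421) = 4.28 / 348.02 = 0.012298 ″/yr = 12.298 mas/yr.

12.3 mas/yr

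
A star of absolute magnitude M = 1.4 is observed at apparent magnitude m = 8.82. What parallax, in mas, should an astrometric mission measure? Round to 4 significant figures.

3.281 mas

m − M = 8.82 − 1.4 = 7.42.
d = 10^((m−M)/5 + 1) = 10^2.484 = 304.79 pc.
p = 1/d = 1/304.79 = 0.0032809 arcsec = 3.2809 mas.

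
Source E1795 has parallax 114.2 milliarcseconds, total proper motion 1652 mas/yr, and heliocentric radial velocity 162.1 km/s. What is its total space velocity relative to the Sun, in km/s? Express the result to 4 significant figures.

176.0 km/s

d = 1/p = 1/0.1142″ = 8.7566 pc.
μ = 1652 mas/yr = 1.652 ″/yr.
v_t = 4.740 μ d = 4.740 × 1.652 × 8.7566 = 68.568 km/s.
v = √(v_r² + v_t²) = √(162.1² + 68.568²) = √30978 = 176.01 km/s.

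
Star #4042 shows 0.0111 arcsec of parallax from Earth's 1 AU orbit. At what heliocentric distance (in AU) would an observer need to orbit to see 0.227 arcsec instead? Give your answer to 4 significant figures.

20.45 AU

Parallax scales linearly with baseline: p ∝ B, so B = p_target / p_Earth × 1 AU.
B = 0.227 / 0.0111 = 20.45 AU.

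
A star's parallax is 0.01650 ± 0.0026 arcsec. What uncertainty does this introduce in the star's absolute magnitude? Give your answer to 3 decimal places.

M = m − 5 log₁₀ d + 5 = m + 5 log₁₀ p + 5, so ∂M/∂p = 5/(p ln 10).
σ_M = (5/ln 10) · (σ_p/p) = 2.1715 × 0.0026/0.01650 = 2.1715 × 0.15758 = 0.34218.

σ_M = 0.342 mag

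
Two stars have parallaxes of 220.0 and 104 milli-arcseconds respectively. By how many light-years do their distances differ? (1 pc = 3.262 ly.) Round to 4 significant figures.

16.54 ly

d_A = 1/0.2200″ = 4.5455 pc; d_B = 1/0.1040″ = 9.6154 pc.
|d_B − d_A| = |9.6154 − 4.5455| = 5.0699 pc = 5.0699 × 3.262 ly = 16.538 ly.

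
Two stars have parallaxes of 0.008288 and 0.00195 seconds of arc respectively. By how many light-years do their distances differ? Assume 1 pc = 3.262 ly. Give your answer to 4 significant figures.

d_A = 1/0.008288″ = 120.66 pc; d_B = 1/0.001950″ = 512.82 pc.
|d_B − d_A| = |512.82 − 120.66| = 392.16 pc = 392.16 × 3.262 ly = 1279.2 ly.

1279 ly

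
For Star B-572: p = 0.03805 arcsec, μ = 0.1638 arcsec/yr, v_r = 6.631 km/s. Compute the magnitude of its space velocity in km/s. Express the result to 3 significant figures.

21.5 km/s

d = 1/p = 1/0.03805″ = 26.281 pc.
v_t = 4.740 μ d = 4.740 × 0.1638 × 26.281 = 20.405 km/s.
v = √(v_r² + v_t²) = √(6.631² + 20.405²) = √460.334 = 21.455 km/s.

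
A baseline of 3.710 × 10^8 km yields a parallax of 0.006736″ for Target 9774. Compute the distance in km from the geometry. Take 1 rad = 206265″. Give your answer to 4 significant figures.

θ = 0.006736″ = 0.006736/206265 = 3.2657 × 10^-8 rad.
d = B/θ = (3.710 × 10^8) / (3.2657 × 10^-8) = 1.1361 × 10^16 km.

1.136 × 10^16 km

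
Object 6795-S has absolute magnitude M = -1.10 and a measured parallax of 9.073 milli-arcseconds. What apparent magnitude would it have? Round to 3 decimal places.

m = 4.111

d = 1/p = 1/0.009073″ = 110.22 pc.
m − M = 5 log₁₀ d − 5 = 5 log₁₀(110.22) − 5 = 10.2113 − 5 = 5.2113.
m = M + (m − M) = -1.10 + 5.2113 = 4.111.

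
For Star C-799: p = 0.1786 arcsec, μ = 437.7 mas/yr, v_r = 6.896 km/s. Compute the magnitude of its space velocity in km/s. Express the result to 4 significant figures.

d = 1/p = 1/0.1786″ = 5.5991 pc.
μ = 437.7 mas/yr = 0.4377 ″/yr.
v_t = 4.740 μ d = 4.740 × 0.4377 × 5.5991 = 11.616 km/s.
v = √(v_r² + v_t²) = √(6.896² + 11.616²) = √182.486 = 13.509 km/s.

13.51 km/s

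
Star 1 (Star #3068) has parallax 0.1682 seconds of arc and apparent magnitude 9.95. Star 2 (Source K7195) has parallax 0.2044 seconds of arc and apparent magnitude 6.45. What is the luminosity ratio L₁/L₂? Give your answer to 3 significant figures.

L₁/L₂ = 0.0588

d₁ = 1/p₁ = 1/0.1682″ = 5.9453 pc; d₂ = 1/p₂ = 1/0.2044″ = 4.8924 pc.
M₁ = m₁ − 5 log₁₀ d₁ + 5 = 9.95 − 3.8709 + 5 = 11.0791.
M₂ = 6.45 − 3.4476 + 5 = 8.0024.
L₁/L₂ = 10^(0.4(M₂ − M₁)) = 10^(0.4 × (-3.0767)) = 10^(-1.23068) = 0.058792.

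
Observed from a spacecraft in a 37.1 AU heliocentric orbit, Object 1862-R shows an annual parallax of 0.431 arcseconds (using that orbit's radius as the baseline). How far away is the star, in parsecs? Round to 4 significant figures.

86.08 pc

With baseline B (in AU) and parallax p (in arcsec), d = B/p parsecs.
d = 37.1 / 0.431 = 86.079 pc.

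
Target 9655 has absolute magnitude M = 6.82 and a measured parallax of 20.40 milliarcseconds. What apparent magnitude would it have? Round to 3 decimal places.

d = 1/p = 1/0.02040″ = 49.02 pc.
m − M = 5 log₁₀ d − 5 = 5 log₁₀(49.02) − 5 = 8.4519 − 5 = 3.4519.
m = M + (m − M) = 6.82 + 3.4519 = 10.272.

m = 10.272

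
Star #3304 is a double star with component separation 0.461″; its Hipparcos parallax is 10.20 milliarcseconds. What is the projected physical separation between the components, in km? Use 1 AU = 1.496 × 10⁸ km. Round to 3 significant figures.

6.76 × 10^9 km

d = 1/p = 1/0.01020″ = 98.039 pc.
At distance d (pc), an angle of θ arcsec spans θ·d AU: s = 0.461 × 98.039 = 45.196 AU.
= 45.196 × 1.496 × 10⁸ km = 6.7613 × 10^9 km.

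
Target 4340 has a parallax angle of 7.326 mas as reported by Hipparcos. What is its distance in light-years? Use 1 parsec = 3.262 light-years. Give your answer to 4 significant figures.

445.3 light years

p = 7.326 mas = 0.007326 arcsec.
d = 1/p = 1/0.007326 = 136.5 pc.
In light-years: 136.5 × 3.262 = 445.26 ly.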